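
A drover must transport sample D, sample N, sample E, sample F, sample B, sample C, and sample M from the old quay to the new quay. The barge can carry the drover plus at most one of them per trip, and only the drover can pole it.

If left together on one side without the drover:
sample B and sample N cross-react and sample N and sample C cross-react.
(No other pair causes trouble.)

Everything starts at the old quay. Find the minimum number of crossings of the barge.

15

Counting alone: the drover can take at most 1 across per trip to the new quay, so moving all 7 needs at least 7 loaded trips out, with a return between consecutive ones — at least 13 crossings.
The safety rule pushes this higher. Following every safe sequence of crossings, the most of the 7 that can be at the new quay as the barge arrives there on crossing 13 is 6 — never all 7.
So no plan with fewer than 15 crossings exists, and this one achieves 15:
1. Drover goes to the new quay with sample N.  [the old quay: sample B, sample C, sample D, sample E, sample F, sample M | the new quay: sample N]
2. Drover goes back to the old quay alone.  [the old quay: sample B, sample C, sample D, sample E, sample F, sample M | the new quay: sample N]
3. Drover goes to the new quay with sample D.  [the old quay: sample B, sample C, sample E, sample F, sample M | the new quay: sample D, sample N]
4. Drover goes back to the old quay alone.  [the old quay: sample B, sample C, sample E, sample F, sample M | the new quay: sample D, sample N]
5. Drover goes to the new quay with sample E.  [the old quay: sample B, sample C, sample F, sample M | the new quay: sample D, sample E, sample N]
6. Drover goes back to the old quay alone.  [the old quay: sample B, sample C, sample F, sample M | the new quay: sample D, sample E, sample N]
7. Drover goes to the new quay with sample F.  [the old quay: sample B, sample C, sample M | the new quay: sample D, sample E, sample F, sample N]
8. Drover goes back to the old quay alone.  [the old quay: sample B, sample C, sample M | the new quay: sample D, sample E, sample F, sample N]
9. Drover goes to the new quay with sample B.  [the old quay: sample C, sample M | the new quay: sample B, sample D, sample E, sample F, sample N]
10. Drover goes back to the old quay with sample N.  [the old quay: sample C, sample M, sample N | the new quay: sample B, sample D, sample E, sample F]
11. Drover goes to the new quay with sample C.  [the old quay: sample M, sample N | the new quay: sample B, sample C, sample D, sample E, sample F]
12. Drover goes back to the old quay alone.  [the old quay: sample M, sample N | the new quay: sample B, sample C, sample D, sample E, sample F]
13. Drover goes to the new quay with sample M.  [the old quay: sample N | the new quay: sample B, sample C, sample D, sample E, sample F, sample M]
14. Drover goes back to the old quay alone.  [the old quay: sample N | the new quay: sample B, sample C, sample D, sample E, sample F, sample M]
15. Drover goes to the new quay with sample N.  [the old quay: — | the new quay: sample B, sample C, sample D, sample E, sample F, sample M, sample N]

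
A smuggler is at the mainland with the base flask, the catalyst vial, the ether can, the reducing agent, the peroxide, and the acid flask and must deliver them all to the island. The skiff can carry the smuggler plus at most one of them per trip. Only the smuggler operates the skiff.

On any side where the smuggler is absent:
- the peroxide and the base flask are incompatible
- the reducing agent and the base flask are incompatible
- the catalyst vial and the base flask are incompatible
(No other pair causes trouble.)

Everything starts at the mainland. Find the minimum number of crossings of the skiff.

Following every safe sequence of crossings from the start, the most of the 6 that can be at the island as the skiff arrives there on crossings 1, 3, 5, 7 is 1, 2, 3, 4 respectively; the best ever achieved is 4 of 6.
From crossing 9 on, no configuration arises that was not already reachable earlier: only 36 distinct safe configurations (who is on which side, and where the skiff is) can ever be reached, none of them has everyone across, and every continuation just revisits them. So no valid plan exists.

impossible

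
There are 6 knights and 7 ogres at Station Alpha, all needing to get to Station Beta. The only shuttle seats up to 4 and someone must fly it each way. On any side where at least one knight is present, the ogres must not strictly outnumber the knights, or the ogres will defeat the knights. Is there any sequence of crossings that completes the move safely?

The ogres already outnumber the knights at Station Alpha before anyone moves, so the starting position itself is disallowed.

No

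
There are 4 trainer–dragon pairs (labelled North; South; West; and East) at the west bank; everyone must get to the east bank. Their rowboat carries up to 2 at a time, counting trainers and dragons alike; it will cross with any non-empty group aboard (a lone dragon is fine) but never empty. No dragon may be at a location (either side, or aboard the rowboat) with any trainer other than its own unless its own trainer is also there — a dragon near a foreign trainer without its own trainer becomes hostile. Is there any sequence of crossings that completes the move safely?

Following every safe sequence of crossings from the start, the most of the 8 that can be at the east bank as the rowboat arrives there on crossings 1, 3, 5 is 2, 3, 4 respectively; the best ever achieved is 4 of 8.
From crossing 7 on, no configuration arises that was not already reachable earlier: only 44 distinct safe configurations (who is on which side, and where the rowboat is) can ever be reached, none of them has everyone across, and every continuation just revisits them. So no valid plan exists.

No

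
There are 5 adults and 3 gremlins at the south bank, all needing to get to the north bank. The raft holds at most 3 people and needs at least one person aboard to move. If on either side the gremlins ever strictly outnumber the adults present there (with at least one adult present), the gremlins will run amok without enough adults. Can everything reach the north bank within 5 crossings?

Counting alone: each trip to the north bank takes at most 3 across and each return brings at least 1 back, so after t trips out (and t−1 returns) at most 3t − (t−1) of the 8 are across; that first reaches 8 at t = 4, so at least 7 crossings are needed.
Since 5 < 7, 5 crossings cannot be enough. (The shortest complete plan in fact takes 7:)
1. 2 gremlins → the north bank.  (the south bank: 5A 1G; the north bank: 0A 2G)
2. 1 gremlin ← the south bank.  (the south bank: 5A 2G; the north bank: 0A 1G)
3. 2 adults and 1 gremlin → the north bank.  (the south bank: 3A 1G; the north bank: 2A 2G)
4. 1 gremlin ← the south bank.  (the south bank: 3A 2G; the north bank: 2A 1G)
5. 1 adult and 2 gremlins → the north bank.  (the south bank: 2A 0G; the north bank: 3A 3G)
6. 1 gremlin ← the south bank.  (the south bank: 2A 1G; the north bank: 3A 2G)
7. 2 adults and 1 gremlin → the north bank.  (the south bank: 0A 0G; the north bank: 5A 3G)

No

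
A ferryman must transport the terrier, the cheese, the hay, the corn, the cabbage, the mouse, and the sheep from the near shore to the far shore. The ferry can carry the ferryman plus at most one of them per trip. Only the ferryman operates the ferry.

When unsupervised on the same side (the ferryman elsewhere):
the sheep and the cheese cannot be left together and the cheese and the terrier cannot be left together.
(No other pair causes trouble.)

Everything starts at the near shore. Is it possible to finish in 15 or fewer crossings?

Yes — this plan uses 15 crossings (≤ 15):
1. Ferryman goes to the far shore with the cheese.  [the near shore: the cabbage, the corn, the hay, the mouse, the sheep, the terrier | the far shore: the cheese]
2. Ferryman goes back to the near shore alone.  [the near shore: the cabbage, the corn, the hay, the mouse, the sheep, the terrier | the far shore: the cheese]
3. Ferryman goes to the far shore with the terrier.  [the near shore: the cabbage, the corn, the hay, the mouse, the sheep | the far shore: the cheese, the terrier]
4. Ferryman goes back to the near shore with the cheese.  [the near shore: the cabbage, the cheese, the corn, the hay, the mouse, the sheep | the far shore: the terrier]
5. Ferryman goes to the far shore with the sheep.  [the near shore: the cabbage, the cheese, the corn, the hay, the mouse | the far shore: the sheep, the terrier]
6. Ferryman goes back to the near shore alone.  [the near shore: the cabbage, the cheese, the corn, the hay, the mouse | the far shore: the sheep, the terrier]
7. Ferryman goes to the far shore with the hay.  [the near shore: the cabbage, the cheese, the corn, the mouse | the far shore: the hay, the sheep, the terrier]
8. Ferryman goes back to the near shore alone.  [the near shore: the cabbage, the cheese, the corn, the mouse | the far shore: the hay, the sheep, the terrier]
9. Ferryman goes to the far shore with the corn.  [the near shore: the cabbage, the cheese, the mouse | the far shore: the corn, the hay, the sheep, the terrier]
10. Ferryman goes back to the near shore alone.  [the near shore: the cabbage, the cheese, the mouse | the far shore: the corn, the hay, the sheep, the terrier]
11. Ferryman goes to the far shore with the cabbage.  [the near shore: the cheese, the mouse | the far shore: the cabbage, the corn, the hay, the sheep, the terrier]
12. Ferryman goes back to the near shore alone.  [the near shore: the cheese, the mouse | the far shore: the cabbage, the corn, the hay, the sheep, the terrier]
13. Ferryman goes to the far shore with the mouse.  [the near shore: the cheese | the far shore: the cabbage, the corn, the hay, the mouse, the sheep, the terrier]
14. Ferryman goes back to the near shore alone.  [the near shore: the cheese | the far shore: the cabbage, the corn, the hay, the mouse, the sheep, the terrier]
15. Ferryman goes to the far shore with the cheese.  [the near shore: — | the far shore: the cabbage, the cheese, the corn, the hay, the mouse, the sheep, the terrier]

Yes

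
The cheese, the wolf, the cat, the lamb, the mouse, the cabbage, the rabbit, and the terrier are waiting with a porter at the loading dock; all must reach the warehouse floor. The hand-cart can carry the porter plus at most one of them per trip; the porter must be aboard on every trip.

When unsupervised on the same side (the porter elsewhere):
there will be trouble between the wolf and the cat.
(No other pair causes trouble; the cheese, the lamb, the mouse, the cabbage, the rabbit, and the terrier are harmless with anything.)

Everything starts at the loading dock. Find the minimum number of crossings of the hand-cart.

15

Counting alone: the porter can take at most 1 across per trip to the warehouse floor, so moving all 8 needs at least 8 loaded trips out, with a return between consecutive ones — at least 15 crossings.
The plan below uses exactly 15 crossings, so it is optimal:
1. Porter goes to the warehouse floor with the wolf.
2. Porter goes back to the loading dock alone.
3. Porter goes to the warehouse floor with the cheese.
4. Porter goes back to the loading dock alone.
5. Porter goes to the warehouse floor with the lamb.
6. Porter goes back to the loading dock alone.
7. Porter goes to the warehouse floor with the mouse.
8. Porter goes back to the loading dock alone.
9. Porter goes to the warehouse floor with the cabbage.
10. Porter goes back to the loading dock alone.
11. Porter goes to the warehouse floor with the rabbit.
12. Porter goes back to the loading dock alone.
13. Porter goes to the warehouse floor with the terrier.
14. Porter goes back to the loading dock alone.
15. Porter goes to the warehouse floor with the cat.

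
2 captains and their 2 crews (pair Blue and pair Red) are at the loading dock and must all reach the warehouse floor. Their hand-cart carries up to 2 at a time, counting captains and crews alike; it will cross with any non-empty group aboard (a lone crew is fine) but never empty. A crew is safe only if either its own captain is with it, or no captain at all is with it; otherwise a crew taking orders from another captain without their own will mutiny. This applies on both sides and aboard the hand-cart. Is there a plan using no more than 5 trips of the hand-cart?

Yes — this plan uses 5 crossings (≤ 5):
1. captain Blue and crew Blue cross → the warehouse floor.
2. captain Blue crosses ← the loading dock.
3. captain Blue and captain Red cross → the warehouse floor.
4. captain Red crosses ← the loading dock.
5. captain Red and crew Red cross → the warehouse floor.

Yes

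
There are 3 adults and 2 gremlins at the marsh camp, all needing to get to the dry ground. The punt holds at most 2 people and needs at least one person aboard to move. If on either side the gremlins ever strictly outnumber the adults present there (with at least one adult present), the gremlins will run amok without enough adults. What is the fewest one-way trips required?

7

Counting alone: each trip to the dry ground takes at most 2 across and each return brings at least 1 back, so after t trips out (and t−1 returns) at most 2t − (t−1) of the 5 are across; that first reaches 5 at t = 4, so at least 7 crossings are needed.
The plan below uses exactly 7 crossings, so it is optimal:
1. 2 gremlins → the dry ground.  (the marsh camp: 3A 0G; the dry ground: 0A 2G)
2. 1 gremlin ← the marsh camp.  (the marsh camp: 3A 1G; the dry ground: 0A 1G)
3. 2 adults → the dry ground.  (the marsh camp: 1A 1G; the dry ground: 2A 1G)
4. 1 adult ← the marsh camp.  (the marsh camp: 2A 1G; the dry ground: 1A 1G)
5. 1 adult and 1 gremlin → the dry ground.  (the marsh camp: 1A 0G; the dry ground: 2A 2G)
6. 1 gremlin ← the marsh camp.  (the marsh camp: 1A 1G; the dry ground: 2A 1G)
7. 1 adult and 1 gremlin → the dry ground.  (the marsh camp: 0A 0G; the dry ground: 3A 2G)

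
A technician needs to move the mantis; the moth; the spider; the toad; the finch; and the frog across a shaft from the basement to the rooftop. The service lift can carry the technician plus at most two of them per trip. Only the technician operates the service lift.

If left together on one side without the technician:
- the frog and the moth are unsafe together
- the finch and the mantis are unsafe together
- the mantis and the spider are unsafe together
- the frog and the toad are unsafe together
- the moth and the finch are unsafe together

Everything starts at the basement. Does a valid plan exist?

Whatever the first load, the items left behind include a forbidden pair without the technician. No opening move is safe, so no plan exists.

No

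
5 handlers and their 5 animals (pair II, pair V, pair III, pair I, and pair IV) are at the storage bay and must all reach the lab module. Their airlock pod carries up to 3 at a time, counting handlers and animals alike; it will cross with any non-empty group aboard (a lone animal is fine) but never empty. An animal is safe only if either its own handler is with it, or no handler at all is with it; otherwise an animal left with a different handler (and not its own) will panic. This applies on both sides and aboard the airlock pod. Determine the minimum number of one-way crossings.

11

Counting alone: each trip to the lab module takes at most 3 across and each return brings at least 1 back, so after t trips out (and t−1 returns) at most 3t − (t−1) of the 10 are across; that first reaches 10 at t = 5, so at least 9 crossings are needed.
The safety rule pushes this higher. Following every safe sequence of crossings, the most of the 10 that can be at the lab module as the airlock pod arrives there on crossing 9 is 9 — never all 10.
So no plan with fewer than 11 crossings exists, and this one achieves 11:
1. animal II and handler II cross → the lab module.
2. handler II crosses ← the storage bay.
3. animal I, animal III, and animal V cross → the lab module.
4. animal II crosses ← the storage bay.
5. handler I, handler III, and handler V cross → the lab module.
6. animal V and handler V cross ← the storage bay.
7. handler II, handler IV, and handler V cross → the lab module.
8. animal III crosses ← the storage bay.
9. animal II and animal V cross → the lab module.
10. animal II crosses ← the storage bay.
11. animal II, animal III, and animal IV cross → the lab module.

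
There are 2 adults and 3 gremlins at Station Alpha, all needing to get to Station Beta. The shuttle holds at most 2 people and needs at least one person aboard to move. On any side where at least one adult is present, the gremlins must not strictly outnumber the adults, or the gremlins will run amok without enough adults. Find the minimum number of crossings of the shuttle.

impossible

The gremlins already outnumber the adults at Station Alpha before anyone moves, so the starting position itself is disallowed.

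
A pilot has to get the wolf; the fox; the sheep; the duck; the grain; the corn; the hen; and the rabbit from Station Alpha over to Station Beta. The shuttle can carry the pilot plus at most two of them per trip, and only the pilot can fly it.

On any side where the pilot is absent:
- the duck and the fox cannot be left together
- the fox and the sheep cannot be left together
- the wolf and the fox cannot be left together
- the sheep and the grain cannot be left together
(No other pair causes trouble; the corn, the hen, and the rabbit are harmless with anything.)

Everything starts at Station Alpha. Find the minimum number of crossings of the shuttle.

Counting alone: the pilot can take at most 2 across per trip to Station Beta, so moving all 8 needs at least 4 loaded trips out, with a return between consecutive ones — at least 7 crossings.
The safety rule pushes this higher. Following every safe sequence of crossings, the most of the 8 that can be at Station Beta as the shuttle arrives there on crossing 7 is 7 — never all 8.
So no plan with fewer than 9 crossings exists, and this one achieves 9:
1. Pilot goes to Station Beta with the fox and the sheep.  [Station Alpha: the corn, the duck, the grain, the hen, the rabbit, the wolf | Station Beta: the fox, the sheep]
2. Pilot goes back to Station Alpha with the fox.  [Station Alpha: the corn, the duck, the fox, the grain, the hen, the rabbit, the wolf | Station Beta: the sheep]
3. Pilot goes to Station Beta with the fox and the wolf.  [Station Alpha: the corn, the duck, the grain, the hen, the rabbit | Station Beta: the fox, the sheep, the wolf]
4. Pilot goes back to Station Alpha with the fox.  [Station Alpha: the corn, the duck, the fox, the grain, the hen, the rabbit | Station Beta: the sheep, the wolf]
5. Pilot goes to Station Beta with the corn and the duck.  [Station Alpha: the fox, the grain, the hen, the rabbit | Station Beta: the corn, the duck, the sheep, the wolf]
6. Pilot goes back to Station Alpha alone.  [Station Alpha: the fox, the grain, the hen, the rabbit | Station Beta: the corn, the duck, the sheep, the wolf]
7. Pilot goes to Station Beta with the hen and the rabbit.  [Station Alpha: the fox, the grain | Station Beta: the corn, the duck, the hen, the rabbit, the sheep, the wolf]
8. Pilot goes back to Station Alpha alone.  [Station Alpha: the fox, the grain | Station Beta: the corn, the duck, the hen, the rabbit, the sheep, the wolf]
9. Pilot goes to Station Beta with the fox and the grain.  [Station Alpha: — | Station Beta: the corn, the duck, the fox, the grain, the hen, the rabbit, the sheep, the wolf]

9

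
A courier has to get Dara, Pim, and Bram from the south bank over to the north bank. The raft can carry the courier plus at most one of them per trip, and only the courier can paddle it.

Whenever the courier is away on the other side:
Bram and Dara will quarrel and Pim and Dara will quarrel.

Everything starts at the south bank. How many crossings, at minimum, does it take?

7

Counting alone: the courier can take at most 1 across per trip to the north bank, so moving all 3 needs at least 3 loaded trips out, with a return between consecutive ones — at least 5 crossings.
The safety rule pushes this higher. Following every safe sequence of crossings, the most of the 3 that can be at the north bank as the raft arrives there on crossing 5 is 2 — never all 3.
So no plan with fewer than 7 crossings exists, and this one achieves 7:
1. Courier goes to the north bank with Dara.  [the south bank: Bram, Pim | the north bank: Dara]
2. Courier goes back to the south bank alone.  [the south bank: Bram, Pim | the north bank: Dara]
3. Courier goes to the north bank with Pim.  [the south bank: Bram | the north bank: Dara, Pim]
4. Courier goes back to the south bank with Dara.  [the south bank: Bram, Dara | the north bank: Pim]
5. Courier goes to the north bank with Bram.  [the south bank: Dara | the north bank: Bram, Pim]
6. Courier goes back to the south bank alone.  [the south bank: Dara | the north bank: Bram, Pim]
7. Courier goes to the north bank with Dara.  [the south bank: — | the north bank: Bram, Dara, Pim]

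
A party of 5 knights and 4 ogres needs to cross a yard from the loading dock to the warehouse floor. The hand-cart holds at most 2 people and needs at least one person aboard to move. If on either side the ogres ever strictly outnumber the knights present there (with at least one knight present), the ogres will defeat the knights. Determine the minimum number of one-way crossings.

Counting alone: each trip to the warehouse floor takes at most 2 across and each return brings at least 1 back, so after t trips out (and t−1 returns) at most 2t − (t−1) of the 9 are across; that first reaches 9 at t = 8, so at least 15 crossings are needed.
The plan below uses exactly 15 crossings, so it is optimal:
1. 2 ogres → the warehouse floor.  (the loading dock: 5K 2O; the warehouse floor: 0K 2O)
2. 1 ogre ← the loading dock.  (the loading dock: 5K 3O; the warehouse floor: 0K 1O)
3. 2 ogres → the warehouse floor.  (the loading dock: 5K 1O; the warehouse floor: 0K 3O)
4. 1 ogre ← the loading dock.  (the loading dock: 5K 2O; the warehouse floor: 0K 2O)
5. 2 knights → the warehouse floor.  (the loading dock: 3K 2O; the warehouse floor: 2K 2O)
6. 1 ogre ← the loading dock.  (the loading dock: 3K 3O; the warehouse floor: 2K 1O)
7. 1 knight and 1 ogre → the warehouse floor.  (the loading dock: 2K 2O; the warehouse floor: 3K 2O)
8. 1 knight ← the loading dock.  (the loading dock: 3K 2O; the warehouse floor: 2K 2O)
9. 1 knight and 1 ogre → the warehouse floor.  (the loading dock: 2K 1O; the warehouse floor: 3K 3O)
10. 1 ogre ← the loading dock.  (the loading dock: 2K 2O; the warehouse floor: 3K 2O)
11. 1 knight and 1 ogre → the warehouse floor.  (the loading dock: 1K 1O; the warehouse floor: 4K 3O)
12. 1 knight ← the loading dock.  (the loading dock: 2K 1O; the warehouse floor: 3K 3O)
13. 1 knight and 1 ogre → the warehouse floor.  (the loading dock: 1K 0O; the warehouse floor: 4K 4O)
14. 1 ogre ← the loading dock.  (the loading dock: 1K 1O; the warehouse floor: 4K 3O)
15. 1 knight and 1 ogre → the warehouse floor.  (the loading dock: 0K 0O; the warehouse floor: 5K 4O)

15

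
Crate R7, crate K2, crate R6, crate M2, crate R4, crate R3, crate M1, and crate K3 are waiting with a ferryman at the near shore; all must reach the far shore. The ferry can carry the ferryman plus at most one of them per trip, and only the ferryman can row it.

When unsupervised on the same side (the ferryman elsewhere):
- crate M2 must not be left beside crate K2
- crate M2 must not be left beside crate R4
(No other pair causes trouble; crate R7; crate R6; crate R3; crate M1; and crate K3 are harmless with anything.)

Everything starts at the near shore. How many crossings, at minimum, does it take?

17

Counting alone: the ferryman can take at most 1 across per trip to the far shore, so moving all 8 needs at least 8 loaded trips out, with a return between consecutive ones — at least 15 crossings.
The safety rule pushes this higher. Following every safe sequence of crossings, the most of the 8 that can be at the far shore as the ferry arrives there on crossing 15 is 7 — never all 8.
So no plan with fewer than 17 crossings exists, and this one achieves 17:
1. Ferryman goes to the far shore with crate M2.
2. Ferryman goes back to the near shore alone.
3. Ferryman goes to the far shore with crate R7.
4. Ferryman goes back to the near shore alone.
5. Ferryman goes to the far shore with crate K2.
6. Ferryman goes back to the near shore with crate M2.
7. Ferryman goes to the far shore with crate R4.
8. Ferryman goes back to the near shore alone.
9. Ferryman goes to the far shore with crate R6.
10. Ferryman goes back to the near shore alone.
11. Ferryman goes to the far shore with crate R3.
12. Ferryman goes back to the near shore alone.
13. Ferryman goes to the far shore with crate M1.
14. Ferryman goes back to the near shore alone.
15. Ferryman goes to the far shore with crate K3.
16. Ferryman goes back to the near shore alone.
17. Ferryman goes to the far shore with crate M2.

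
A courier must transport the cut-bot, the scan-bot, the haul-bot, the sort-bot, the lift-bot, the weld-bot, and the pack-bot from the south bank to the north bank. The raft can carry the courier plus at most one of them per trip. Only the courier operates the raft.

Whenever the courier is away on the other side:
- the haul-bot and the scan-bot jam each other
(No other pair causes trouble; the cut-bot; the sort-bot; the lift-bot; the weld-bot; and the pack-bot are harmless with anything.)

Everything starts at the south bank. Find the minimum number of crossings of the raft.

13

Counting alone: the courier can take at most 1 across per trip to the north bank, so moving all 7 needs at least 7 loaded trips out, with a return between consecutive ones — at least 13 crossings.
The plan below uses exactly 13 crossings, so it is optimal:
1. Courier goes to the north bank with the scan-bot.  [the south bank: the cut-bot, the haul-bot, the lift-bot, the pack-bot, the sort-bot, the weld-bot | the north bank: the scan-bot]
2. Courier goes back to the south bank alone.  [the south bank: the cut-bot, the haul-bot, the lift-bot, the pack-bot, the sort-bot, the weld-bot | the north bank: the scan-bot]
3. Courier goes to the north bank with the cut-bot.  [the south bank: the haul-bot, the lift-bot, the pack-bot, the sort-bot, the weld-bot | the north bank: the cut-bot, the scan-bot]
4. Courier goes back to the south bank alone.  [the south bank: the haul-bot, the lift-bot, the pack-bot, the sort-bot, the weld-bot | the north bank: the cut-bot, the scan-bot]
5. Courier goes to the north bank with the sort-bot.  [the south bank: the haul-bot, the lift-bot, the pack-bot, the weld-bot | the north bank: the cut-bot, the scan-bot, the sort-bot]
6. Courier goes back to the south bank alone.  [the south bank: the haul-bot, the lift-bot, the pack-bot, the weld-bot | the north bank: the cut-bot, the scan-bot, the sort-bot]
7. Courier goes to the north bank with the lift-bot.  [the south bank: the haul-bot, the pack-bot, the weld-bot | the north bank: the cut-bot, the lift-bot, the scan-bot, the sort-bot]
8. Courier goes back to the south bank alone.  [the south bank: the haul-bot, the pack-bot, the weld-bot | the north bank: the cut-bot, the lift-bot, the scan-bot, the sort-bot]
9. Courier goes to the north bank with the weld-bot.  [the south bank: the haul-bot, the pack-bot | the north bank: the cut-bot, the lift-bot, the scan-bot, the sort-bot, the weld-bot]
10. Courier goes back to the south bank alone.  [the south bank: the haul-bot, the pack-bot | the north bank: the cut-bot, the lift-bot, the scan-bot, the sort-bot, the weld-bot]
11. Courier goes to the north bank with the pack-bot.  [the south bank: the haul-bot | the north bank: the cut-bot, the lift-bot, the pack-bot, the scan-bot, the sort-bot, the weld-bot]
12. Courier goes back to the south bank alone.  [the south bank: the haul-bot | the north bank: the cut-bot, the lift-bot, the pack-bot, the scan-bot, the sort-bot, the weld-bot]
13. Courier goes to the north bank with the haul-bot.  [the south bank: — | the north bank: the cut-bot, the haul-bot, the lift-bot, the pack-bot, the scan-bot, the sort-bot, the weld-bot]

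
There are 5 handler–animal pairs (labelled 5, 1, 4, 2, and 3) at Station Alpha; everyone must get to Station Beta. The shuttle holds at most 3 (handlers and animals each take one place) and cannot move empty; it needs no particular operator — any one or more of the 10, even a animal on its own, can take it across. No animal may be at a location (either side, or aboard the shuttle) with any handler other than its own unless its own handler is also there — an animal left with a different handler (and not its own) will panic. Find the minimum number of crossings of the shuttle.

Counting alone: each trip to Station Beta takes at most 3 across and each return brings at least 1 back, so after t trips out (and t−1 returns) at most 3t − (t−1) of the 10 are across; that first reaches 10 at t = 5, so at least 9 crossings are needed.
The safety rule pushes this higher. Following every safe sequence of crossings, the most of the 10 that can be at Station Beta as the shuttle arrives there on crossing 9 is 9 — never all 10.
So no plan with fewer than 11 crossings exists, and this one achieves 11:
1. animal 5 and handler 5 cross → Station Beta.
2. handler 5 crosses ← Station Alpha.
3. animal 1, animal 2, and animal 4 cross → Station Beta.
4. animal 5 crosses ← Station Alpha.
5. handler 1, handler 2, and handler 4 cross → Station Beta.
6. animal 1 and handler 1 cross ← Station Alpha.
7. handler 1, handler 3, and handler 5 cross → Station Beta.
8. animal 4 crosses ← Station Alpha.
9. animal 1 and animal 5 cross → Station Beta.
10. animal 5 crosses ← Station Alpha.
11. animal 3, animal 4, and animal 5 cross → Station Beta.

11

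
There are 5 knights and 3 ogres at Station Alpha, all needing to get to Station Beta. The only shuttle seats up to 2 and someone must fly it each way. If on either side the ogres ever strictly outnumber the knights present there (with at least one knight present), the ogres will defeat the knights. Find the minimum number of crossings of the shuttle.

13

Counting alone: each trip to Station Beta takes at most 2 across and each return brings at least 1 back, so after t trips out (and t−1 returns) at most 2t − (t−1) of the 8 are across; that first reaches 8 at t = 7, so at least 13 crossings are needed.
The plan below uses exactly 13 crossings, so it is optimal:
1. 2 ogres → Station Beta.  (Station Alpha: 5K 1O; Station Beta: 0K 2O)
2. 1 ogre ← Station Alpha.  (Station Alpha: 5K 2O; Station Beta: 0K 1O)
3. 2 ogres → Station Beta.  (Station Alpha: 5K 0O; Station Beta: 0K 3O)
4. 1 ogre ← Station Alpha.  (Station Alpha: 5K 1O; Station Beta: 0K 2O)
5. 2 knights → Station Beta.  (Station Alpha: 3K 1O; Station Beta: 2K 2O)
6. 1 ogre ← Station Alpha.  (Station Alpha: 3K 2O; Station Beta: 2K 1O)
7. 1 knight and 1 ogre → Station Beta.  (Station Alpha: 2K 1O; Station Beta: 3K 2O)
8. 1 ogre ← Station Alpha.  (Station Alpha: 2K 2O; Station Beta: 3K 1O)
9. 2 ogres → Station Beta.  (Station Alpha: 2K 0O; Station Beta: 3K 3O)
10. 1 ogre ← Station Alpha.  (Station Alpha: 2K 1O; Station Beta: 3K 2O)
11. 1 knight and 1 ogre → Station Beta.  (Station Alpha: 1K 0O; Station Beta: 4K 3O)
12. 1 ogre ← Station Alpha.  (Station Alpha: 1K 1O; Station Beta: 4K 2O)
13. 1 knight and 1 ogre → Station Beta.  (Station Alpha: 0K 0O; Station Beta: 5K 3O)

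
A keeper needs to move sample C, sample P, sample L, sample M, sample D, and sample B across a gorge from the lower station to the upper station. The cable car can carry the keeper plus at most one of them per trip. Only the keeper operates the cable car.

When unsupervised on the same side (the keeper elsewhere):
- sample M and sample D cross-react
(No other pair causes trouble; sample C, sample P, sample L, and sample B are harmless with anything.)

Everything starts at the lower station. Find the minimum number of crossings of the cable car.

11

Counting alone: the keeper can take at most 1 across per trip to the upper station, so moving all 6 needs at least 6 loaded trips out, with a return between consecutive ones — at least 11 crossings.
The plan below uses exactly 11 crossings, so it is optimal:
1. Keeper goes to the upper station with sample M.  [the lower station: sample B, sample C, sample D, sample L, sample P | the upper station: sample M]
2. Keeper goes back to the lower station alone.  [the lower station: sample B, sample C, sample D, sample L, sample P | the upper station: sample M]
3. Keeper goes to the upper station with sample C.  [the lower station: sample B, sample D, sample L, sample P | the upper station: sample C, sample M]
4. Keeper goes back to the lower station alone.  [the lower station: sample B, sample D, sample L, sample P | the upper station: sample C, sample M]
5. Keeper goes to the upper station with sample P.  [the lower station: sample B, sample D, sample L | the upper station: sample C, sample M, sample P]
6. Keeper goes back to the lower station alone.  [the lower station: sample B, sample D, sample L | the upper station: sample C, sample M, sample P]
7. Keeper goes to the upper station with sample L.  [the lower station: sample B, sample D | the upper station: sample C, sample L, sample M, sample P]
8. Keeper goes back to the lower station alone.  [the lower station: sample B, sample D | the upper station: sample C, sample L, sample M, sample P]
9. Keeper goes to the upper station with sample B.  [the lower station: sample D | the upper station: sample B, sample C, sample L, sample M, sample P]
10. Keeper goes back to the lower station alone.  [the lower station: sample D | the upper station: sample B, sample C, sample L, sample M, sample P]
11. Keeper goes to the upper station with sample D.  [the lower station: — | the upper station: sample B, sample C, sample D, sample L, sample M, sample P]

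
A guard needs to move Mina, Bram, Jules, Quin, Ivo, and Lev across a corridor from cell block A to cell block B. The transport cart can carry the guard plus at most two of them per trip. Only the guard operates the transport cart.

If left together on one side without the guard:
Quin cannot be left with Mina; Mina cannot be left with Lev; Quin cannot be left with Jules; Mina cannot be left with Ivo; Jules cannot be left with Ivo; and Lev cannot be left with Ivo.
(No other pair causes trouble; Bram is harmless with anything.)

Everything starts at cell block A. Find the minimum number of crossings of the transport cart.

impossible

Whatever the first load, the items left behind include a forbidden pair without the guard. No opening move is safe, so no plan exists.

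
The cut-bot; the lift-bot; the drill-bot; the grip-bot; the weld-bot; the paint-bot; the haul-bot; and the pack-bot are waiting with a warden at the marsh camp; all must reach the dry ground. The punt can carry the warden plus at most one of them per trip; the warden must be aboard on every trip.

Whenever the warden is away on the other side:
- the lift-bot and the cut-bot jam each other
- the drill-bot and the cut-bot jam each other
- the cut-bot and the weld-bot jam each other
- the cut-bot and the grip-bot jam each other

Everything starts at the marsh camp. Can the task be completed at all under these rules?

No

Following every safe sequence of crossings from the start, the most of the 8 that can be at the dry ground as the punt arrives there on crossings 1, 3, 5, 7, 9 is 1, 2, 3, 4, 5 respectively; the best ever achieved is 5 of 8.
From crossing 11 on, no configuration arises that was not already reachable earlier: only 88 distinct safe configurations (who is on which side, and where the punt is) can ever be reached, none of them has everyone across, and every continuation just revisits them. So no valid plan exists.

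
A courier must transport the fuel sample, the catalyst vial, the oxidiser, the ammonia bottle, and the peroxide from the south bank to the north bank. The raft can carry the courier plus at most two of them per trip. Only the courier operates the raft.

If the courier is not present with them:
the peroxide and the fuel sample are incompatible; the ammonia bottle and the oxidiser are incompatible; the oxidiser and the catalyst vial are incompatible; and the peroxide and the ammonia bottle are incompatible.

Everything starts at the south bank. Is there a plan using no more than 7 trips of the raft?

Yes — this plan uses 7 crossings (≤ 7):
1. Courier goes to the north bank with the oxidiser and the peroxide.
2. Courier goes back to the south bank alone.
3. Courier goes to the north bank with the fuel sample.
4. Courier goes back to the south bank with the peroxide.
5. Courier goes to the north bank with the ammonia bottle and the catalyst vial.
6. Courier goes back to the south bank with the oxidiser.
7. Courier goes to the north bank with the oxidiser and the peroxide.

Yes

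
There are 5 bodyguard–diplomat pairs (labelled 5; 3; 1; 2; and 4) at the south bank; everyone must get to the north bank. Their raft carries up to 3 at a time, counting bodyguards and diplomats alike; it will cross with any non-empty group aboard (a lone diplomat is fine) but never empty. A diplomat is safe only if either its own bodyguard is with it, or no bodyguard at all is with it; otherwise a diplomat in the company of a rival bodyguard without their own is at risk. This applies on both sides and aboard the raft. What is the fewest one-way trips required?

Counting alone: each trip to the north bank takes at most 3 across and each return brings at least 1 back, so after t trips out (and t−1 returns) at most 3t − (t−1) of the 10 are across; that first reaches 10 at t = 5, so at least 9 crossings are needed.
The safety rule pushes this higher. Following every safe sequence of crossings, the most of the 10 that can be at the north bank as the raft arrives there on crossing 9 is 9 — never all 10.
So no plan with fewer than 11 crossings exists, and this one achieves 11:
1. bodyguard 5 and diplomat 5 cross → the north bank.
2. bodyguard 5 crosses ← the south bank.
3. diplomat 1, diplomat 2, and diplomat 3 cross → the north bank.
4. diplomat 5 crosses ← the south bank.
5. bodyguard 1, bodyguard 2, and bodyguard 3 cross → the north bank.
6. bodyguard 3 and diplomat 3 cross ← the south bank.
7. bodyguard 3, bodyguard 4, and bodyguard 5 cross → the north bank.
8. diplomat 1 crosses ← the south bank.
9. diplomat 3 and diplomat 5 cross → the north bank.
10. diplomat 5 crosses ← the south bank.
11. diplomat 1, diplomat 4, and diplomat 5 cross → the north bank.

11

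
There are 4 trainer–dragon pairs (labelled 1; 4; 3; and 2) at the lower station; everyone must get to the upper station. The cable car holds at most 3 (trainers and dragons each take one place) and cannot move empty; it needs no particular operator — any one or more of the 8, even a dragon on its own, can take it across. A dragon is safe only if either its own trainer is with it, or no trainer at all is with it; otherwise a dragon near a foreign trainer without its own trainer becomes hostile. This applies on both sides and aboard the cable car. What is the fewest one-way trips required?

9

Counting alone: each trip to the upper station takes at most 3 across and each return brings at least 1 back, so after t trips out (and t−1 returns) at most 3t − (t−1) of the 8 are across; that first reaches 8 at t = 4, so at least 7 crossings are needed.
The safety rule pushes this higher. Following every safe sequence of crossings, the most of the 8 that can be at the upper station as the cable car arrives there on crossing 7 is 7 — never all 8.
So no plan with fewer than 9 crossings exists, and this one achieves 9:
1. dragon 1 and trainer 1 cross → the upper station.
2. trainer 1 crosses ← the lower station.
3. dragon 4, trainer 1, and trainer 4 cross → the upper station.
4. dragon 1 and trainer 1 cross ← the lower station.
5. trainer 1, trainer 2, and trainer 3 cross → the upper station.
6. dragon 4 crosses ← the lower station.
7. dragon 1 and dragon 4 cross → the upper station.
8. dragon 1 crosses ← the lower station.
9. dragon 1, dragon 2, and dragon 3 cross → the upper station.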